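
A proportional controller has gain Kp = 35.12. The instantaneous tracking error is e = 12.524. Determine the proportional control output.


u_P = Kp * e = 35.12 * 12.524 = 439.8429

439.8429


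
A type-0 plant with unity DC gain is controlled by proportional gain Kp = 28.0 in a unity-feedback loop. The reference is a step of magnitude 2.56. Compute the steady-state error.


e_ss = R/(1 + Kp) = 2.56/(1 + 28.0) = 2.56/29.0000 = 0.0883

0.0883


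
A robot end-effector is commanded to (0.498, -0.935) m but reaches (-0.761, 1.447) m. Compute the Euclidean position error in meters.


dx = -0.761 - (0.498) = -1.2590, dy = 1.447 - (-0.935) = 2.3820
err = sqrt(1.585081 + 5.673924) = 2.6943

2.6943 m


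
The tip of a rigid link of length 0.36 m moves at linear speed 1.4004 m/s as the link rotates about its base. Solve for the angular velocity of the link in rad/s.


omega = v / L = 1.4004 / 0.36 = 3.8900

3.8900 rad/s


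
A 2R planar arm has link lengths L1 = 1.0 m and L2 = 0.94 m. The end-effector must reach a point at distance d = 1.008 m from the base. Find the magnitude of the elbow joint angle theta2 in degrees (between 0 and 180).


cos(th2) = (d^2 - L1^2 - L2^2)/(2*L1*L2) = (1.008^2 - 1.0^2 - 0.94^2)/(2*1.0*0.94) = -0.46145532
th2 = acos(-0.46145532) = 117.4811 deg

117.4811 degrees


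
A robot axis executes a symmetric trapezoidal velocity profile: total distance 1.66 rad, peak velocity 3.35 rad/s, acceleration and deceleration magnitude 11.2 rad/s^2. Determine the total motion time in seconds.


t_acc = v/a = 3.35/11.2 = 0.299107 s
d_acc = v^2/(2a) = 0.501004 rad (each ramp)
d_cruise = 1.66 - 2*0.501004 = 0.657992 rad
t_cruise = 0.657992/3.35 = 0.196416 s
t_total = 2*0.299107 + 0.196416 = 0.7946

0.7946 s


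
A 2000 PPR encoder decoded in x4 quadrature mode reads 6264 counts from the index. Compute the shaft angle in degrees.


angle = counts * 360 / (PPR*4) = 6264 * 360 / 8000 = 281.8800

281.8800 degrees


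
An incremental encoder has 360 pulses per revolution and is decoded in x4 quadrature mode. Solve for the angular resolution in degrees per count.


resolution = 360 / (PPR * 4) = 360 / 1440 = 0.2500

0.2500 degrees


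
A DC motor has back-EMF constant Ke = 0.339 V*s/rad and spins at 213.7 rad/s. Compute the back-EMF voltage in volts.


V_emf = Ke * omega = 0.339*213.7 = 72.4443

72.4443 V


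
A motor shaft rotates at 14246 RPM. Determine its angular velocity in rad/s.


omega = 14246 * 2*pi/60 = 1491.8376

1491.8376 rad/s


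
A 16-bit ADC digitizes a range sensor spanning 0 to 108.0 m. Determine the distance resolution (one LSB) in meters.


res = range / 2^n = 108.0/2^16 = 108.0/65536 = 0.0016

0.0016 m


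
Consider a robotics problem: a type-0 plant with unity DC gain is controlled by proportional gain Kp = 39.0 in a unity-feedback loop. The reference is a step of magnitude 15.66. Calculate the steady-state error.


e_ss = R/(1 + Kp) = 15.66/(1 + 39.0) = 15.66/40.0000 = 0.3915

0.3915


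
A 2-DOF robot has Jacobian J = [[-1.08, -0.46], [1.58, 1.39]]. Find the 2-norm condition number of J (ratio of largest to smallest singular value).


JJ^T eigenvalues: trace(JJ^T) = 5.8065, det(JJ^T) = det(J)^2 = 0.59969536
s_max^2 = (5.8065 + sqrt(31.31666081))/2 = 5.70131455
s_min^2 = (5.8065 - sqrt(31.31666081))/2 = 0.10518545
kappa = s_max/s_min = sqrt(5.70131455/0.10518545) = 7.3622

7.3622


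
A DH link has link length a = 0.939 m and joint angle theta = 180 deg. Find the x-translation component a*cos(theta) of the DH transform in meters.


a*cos(theta) = 0.939*cos(180 deg) = -0.9390

-0.9390 m


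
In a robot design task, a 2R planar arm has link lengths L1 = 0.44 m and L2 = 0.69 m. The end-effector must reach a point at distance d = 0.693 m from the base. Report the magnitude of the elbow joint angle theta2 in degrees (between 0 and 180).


cos(th2) = (d^2 - L1^2 - L2^2)/(2*L1*L2) = (0.693^2 - 0.44^2 - 0.69^2)/(2*0.44*0.69) = -0.31200758
th2 = acos(-0.31200758) = 108.1803 deg

108.1803 degrees


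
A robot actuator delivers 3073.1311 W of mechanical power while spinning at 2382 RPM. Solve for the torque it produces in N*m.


omega = 2382 * 2*pi/60 = 249.442457 rad/s
tau = P / omega = 3073.1311 / 249.442457 = 12.3200

12.3200 N*m


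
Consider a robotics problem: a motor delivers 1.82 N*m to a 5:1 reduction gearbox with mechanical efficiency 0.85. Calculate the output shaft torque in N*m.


tau_out = tau_in * N * eta = 1.82 * 5 * 0.85 = 7.7350

7.7350 N*m


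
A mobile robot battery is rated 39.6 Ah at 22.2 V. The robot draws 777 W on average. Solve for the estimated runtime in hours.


E = 39.6*22.2 = 879.1200 Wh
t = E/P = 879.1200/777 = 1.1314

1.1314 hours


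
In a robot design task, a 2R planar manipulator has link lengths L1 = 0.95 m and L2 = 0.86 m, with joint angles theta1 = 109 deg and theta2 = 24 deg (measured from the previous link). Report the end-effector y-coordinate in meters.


y = L1*sin(th1) + L2*sin(th1+th2) = 0.95*sin(109 deg) + 0.86*sin(133 deg) = 1.5272

1.5272 m


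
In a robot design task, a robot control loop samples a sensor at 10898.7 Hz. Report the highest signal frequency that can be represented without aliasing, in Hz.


f_max = f_s/2 = 10898.7/2 = 5449.3500

5449.3500 Hz


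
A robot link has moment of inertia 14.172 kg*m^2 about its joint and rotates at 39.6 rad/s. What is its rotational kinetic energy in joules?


KE = (1/2)*I*omega^2 = 0.5*14.172*39.6^2 = 11111.9818

11111.9818 J


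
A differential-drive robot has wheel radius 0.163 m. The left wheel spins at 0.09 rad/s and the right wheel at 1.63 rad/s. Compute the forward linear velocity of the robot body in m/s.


v = r*(wR + wL)/2 = 0.163*(1.63 + 0.09)/2 = 0.1402

0.1402 m/s


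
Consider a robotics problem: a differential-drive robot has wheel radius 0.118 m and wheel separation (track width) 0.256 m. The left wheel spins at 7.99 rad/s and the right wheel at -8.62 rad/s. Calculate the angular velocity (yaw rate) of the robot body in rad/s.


omega = r*(wR - wL)/L = 0.118*(-8.62 - (7.99))/0.256 = -7.6562

-7.6562 rad/s


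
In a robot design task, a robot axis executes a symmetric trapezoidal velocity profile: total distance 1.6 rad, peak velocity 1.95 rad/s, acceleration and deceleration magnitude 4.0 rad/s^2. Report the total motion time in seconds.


t_acc = v/a = 1.95/4.0 = 0.487500 s
d_acc = v^2/(2a) = 0.475312 rad (each ramp)
d_cruise = 1.6 - 2*0.475312 = 0.649376 rad
t_cruise = 0.649376/1.95 = 0.333013 s
t_total = 2*0.487500 + 0.333013 = 1.3080

1.3080 s


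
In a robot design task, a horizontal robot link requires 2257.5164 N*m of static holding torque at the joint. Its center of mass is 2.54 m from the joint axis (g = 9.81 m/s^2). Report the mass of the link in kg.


m = tau / (g*L) = 2257.5164 / (9.81 * 2.54) = 90.6000

90.6000 kg


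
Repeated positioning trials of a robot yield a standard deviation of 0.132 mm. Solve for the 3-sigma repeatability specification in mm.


repeatability = 3*sigma = 3*0.132 = 0.3960

0.3960 mm


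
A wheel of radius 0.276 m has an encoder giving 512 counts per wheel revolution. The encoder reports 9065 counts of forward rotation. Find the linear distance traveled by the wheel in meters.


revs = 9065/512 = 17.705078
d = revs * 2*pi*r = 17.705078 * 2*pi*0.276 = 30.7034

30.7034 m


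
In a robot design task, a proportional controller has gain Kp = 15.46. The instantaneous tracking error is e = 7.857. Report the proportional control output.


u_P = Kp * e = 15.46 * 7.857 = 121.4692

121.4692


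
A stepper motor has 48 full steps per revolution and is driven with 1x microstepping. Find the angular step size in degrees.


step = 360/(48*1) = 360/48 = 7.5000

7.5000 degrees


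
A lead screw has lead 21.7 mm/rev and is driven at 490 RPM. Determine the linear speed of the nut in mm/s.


v = lead * (RPM/60) = 21.7*490/60 = 177.2167

177.2167 mm/s


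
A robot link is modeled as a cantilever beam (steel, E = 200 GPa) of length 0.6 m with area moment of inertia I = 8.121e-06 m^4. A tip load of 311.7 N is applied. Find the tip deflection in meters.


delta = F*L^3/(3*E*I) = 311.7*0.6^3/(3*2.000e+11*8.121e-06)
      = 67.3272/4872600 = 1.3818e-05

1.3818e-05 m


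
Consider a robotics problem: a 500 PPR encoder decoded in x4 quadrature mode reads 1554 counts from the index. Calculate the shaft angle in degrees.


angle = counts * 360 / (PPR*4) = 1554 * 360 / 2000 = 279.7200

279.7200 degrees


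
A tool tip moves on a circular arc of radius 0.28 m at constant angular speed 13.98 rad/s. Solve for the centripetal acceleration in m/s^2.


a_c = omega^2 * r = 13.98^2 * 0.28 = 54.7233

54.7233 m/s^2


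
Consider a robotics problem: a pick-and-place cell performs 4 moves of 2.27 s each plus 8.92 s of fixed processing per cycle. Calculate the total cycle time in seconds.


T = 4*2.27 + 8.92 = 18.0000

18.0000 s


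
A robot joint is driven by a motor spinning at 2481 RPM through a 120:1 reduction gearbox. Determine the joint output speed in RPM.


omega_joint = omega_motor / N = 2481 / 120 = 20.6750

20.6750 RPM


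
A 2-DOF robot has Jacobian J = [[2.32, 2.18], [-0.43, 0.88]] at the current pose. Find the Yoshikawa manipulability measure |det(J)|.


det(J) = 2.32*0.88 - (2.18)*(-0.43) = 2.9790
|det(J)| = 2.9790

2.9790


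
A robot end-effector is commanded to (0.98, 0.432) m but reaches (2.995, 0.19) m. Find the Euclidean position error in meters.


dx = 2.995 - (0.98) = 2.0150, dy = 0.19 - (0.432) = -0.2420
err = sqrt(4.060225 + 0.058564) = 2.0295

2.0295 m


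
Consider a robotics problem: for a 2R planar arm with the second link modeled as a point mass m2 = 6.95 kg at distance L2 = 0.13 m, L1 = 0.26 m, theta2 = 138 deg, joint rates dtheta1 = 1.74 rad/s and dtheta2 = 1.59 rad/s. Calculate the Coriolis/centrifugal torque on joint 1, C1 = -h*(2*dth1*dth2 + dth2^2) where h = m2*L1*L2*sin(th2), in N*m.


h = m2*L1*L2*sin(th2) = 6.95*0.26*0.13*sin(138 deg) = 0.157185
C1 = -h*(2*1.74*1.59 + 1.59^2) = -0.157185*8.0613 = -1.2671

-1.2671 N*m


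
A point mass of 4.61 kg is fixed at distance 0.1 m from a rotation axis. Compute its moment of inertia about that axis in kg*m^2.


I = m*r^2 = 4.61*0.1^2 = 0.0461

0.0461 kg*m^2


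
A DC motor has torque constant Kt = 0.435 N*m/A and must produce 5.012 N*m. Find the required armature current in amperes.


I = tau / Kt = 5.012/0.435 = 11.5218

11.5218 A


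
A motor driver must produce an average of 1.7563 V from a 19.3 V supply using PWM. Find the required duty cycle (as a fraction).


D = V_avg/V_supply = 1.7563/19.3 = 0.0910

0.0910


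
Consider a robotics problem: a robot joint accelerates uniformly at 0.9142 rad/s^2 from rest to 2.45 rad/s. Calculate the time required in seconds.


t = delta_omega / alpha = 2.45 / 0.9142 = 2.6799

2.6799 s


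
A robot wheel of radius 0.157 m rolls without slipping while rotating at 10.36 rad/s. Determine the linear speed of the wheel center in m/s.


v = omega * r = 10.36 * 0.157 = 1.6265

1.6265 m/s


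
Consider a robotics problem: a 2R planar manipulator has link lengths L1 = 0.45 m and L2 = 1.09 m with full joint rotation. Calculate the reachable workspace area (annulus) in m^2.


r_max = L1 + L2 = 1.5400, r_min = |L1 - L2| = 0.6400
A = pi*(r_max^2 - r_min^2) = pi*(2.3716 - 0.4096) = 6.1638

6.1638 m^2


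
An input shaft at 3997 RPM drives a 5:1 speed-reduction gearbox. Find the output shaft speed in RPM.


omega_out = omega_in / N = 3997 / 5 = 799.4000

799.4000 RPM


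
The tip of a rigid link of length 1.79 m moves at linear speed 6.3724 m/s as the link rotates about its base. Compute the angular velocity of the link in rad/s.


omega = v / L = 6.3724 / 1.79 = 3.5600

3.5600 rad/s


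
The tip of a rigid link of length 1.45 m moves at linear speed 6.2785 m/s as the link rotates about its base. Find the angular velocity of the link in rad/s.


omega = v / L = 6.2785 / 1.45 = 4.3300

4.3300 rad/s


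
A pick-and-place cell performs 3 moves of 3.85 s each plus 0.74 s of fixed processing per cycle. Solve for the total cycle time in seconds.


T = 3*3.85 + 0.74 = 12.2900

12.2900 s


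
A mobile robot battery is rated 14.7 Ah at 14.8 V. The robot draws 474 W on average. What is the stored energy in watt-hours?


E = capacity * V = 14.7*14.8 = 217.5600

217.5600 Wh


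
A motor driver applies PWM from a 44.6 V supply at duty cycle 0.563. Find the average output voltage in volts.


V_avg = V_supply * D = 44.6*0.563 = 25.1098

25.1098 V


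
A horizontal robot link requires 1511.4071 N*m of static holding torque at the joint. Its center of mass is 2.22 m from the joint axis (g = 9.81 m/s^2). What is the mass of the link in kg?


m = tau / (g*L) = 1511.4071 / (9.81 * 2.22) = 69.4000

69.4000 kg


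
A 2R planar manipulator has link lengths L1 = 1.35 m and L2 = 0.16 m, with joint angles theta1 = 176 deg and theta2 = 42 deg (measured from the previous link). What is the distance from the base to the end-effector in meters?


x = L1*cos(th1) + L2*cos(th1+th2) = -1.472793
y = L1*sin(th1) + L2*sin(th1+th2) = -0.004335
d = sqrt(x^2 + y^2) = sqrt(2.169119 + 1.879223e-05) = 1.4728

1.4728 m


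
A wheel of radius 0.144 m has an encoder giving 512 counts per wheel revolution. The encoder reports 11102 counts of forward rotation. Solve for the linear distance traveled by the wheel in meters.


revs = 11102/512 = 21.683594
d = revs * 2*pi*r = 21.683594 * 2*pi*0.144 = 19.6189

19.6189 m


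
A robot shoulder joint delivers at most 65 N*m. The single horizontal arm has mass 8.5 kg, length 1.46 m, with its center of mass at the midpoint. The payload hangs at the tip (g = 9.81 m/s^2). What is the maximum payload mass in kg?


tau_arm = m_arm*g*(L/2) = 8.5*9.81*1.46/2 = 60.8711 N*m
tau_payload = tau_max - tau_arm = 65 - 60.8711 = 4.1289
m_payload = tau_payload / (g*L) = 4.1289 / (9.81*1.46) = 0.2883

0.2883 kg


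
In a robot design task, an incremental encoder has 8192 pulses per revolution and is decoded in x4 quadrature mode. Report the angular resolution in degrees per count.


resolution = 360 / (PPR * 4) = 360 / 32768 = 0.0110

0.0110 degrees


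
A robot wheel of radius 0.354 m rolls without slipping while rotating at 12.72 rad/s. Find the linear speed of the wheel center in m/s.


v = omega * r = 12.72 * 0.354 = 4.5029

4.5029 m/s


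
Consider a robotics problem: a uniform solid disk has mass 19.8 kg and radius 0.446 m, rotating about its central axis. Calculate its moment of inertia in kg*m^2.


I = (1/2)*m*R^2 = 0.5*19.8*0.446^2 = 1.9693

1.9693 kg*m^2


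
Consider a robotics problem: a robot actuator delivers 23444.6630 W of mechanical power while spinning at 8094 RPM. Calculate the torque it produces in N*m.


omega = 8094 * 2*pi/60 = 847.601698 rad/s
tau = P / omega = 23444.6630 / 847.601698 = 27.6600

27.6600 N*m


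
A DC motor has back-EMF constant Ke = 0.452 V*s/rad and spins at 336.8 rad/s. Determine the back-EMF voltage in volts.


V_emf = Ke * omega = 0.452*336.8 = 152.2336

152.2336 V


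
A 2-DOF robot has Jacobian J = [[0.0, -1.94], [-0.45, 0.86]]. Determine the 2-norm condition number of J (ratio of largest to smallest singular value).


JJ^T eigenvalues: trace(JJ^T) = 4.7057, det(JJ^T) = det(J)^2 = 0.76212900
s_max^2 = (4.7057 + sqrt(19.09509649))/2 = 4.53774682
s_min^2 = (4.7057 - sqrt(19.09509649))/2 = 0.16795318
kappa = s_max/s_min = sqrt(4.53774682/0.16795318) = 5.1979

5.1979


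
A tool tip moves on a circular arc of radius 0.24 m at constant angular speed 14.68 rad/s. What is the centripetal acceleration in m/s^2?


a_c = omega^2 * r = 14.68^2 * 0.24 = 51.7206

51.7206 m/s^2


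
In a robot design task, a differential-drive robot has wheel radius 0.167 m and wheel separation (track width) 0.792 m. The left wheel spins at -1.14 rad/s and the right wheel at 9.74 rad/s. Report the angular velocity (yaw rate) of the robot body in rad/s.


omega = r*(wR - wL)/L = 0.167*(9.74 - (-1.14))/0.792 = 2.2941

2.2941 rad/s


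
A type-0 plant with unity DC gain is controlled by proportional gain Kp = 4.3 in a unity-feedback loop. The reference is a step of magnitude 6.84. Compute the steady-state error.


e_ss = R/(1 + Kp) = 6.84/(1 + 4.3) = 6.84/5.3000 = 1.2906

1.2906


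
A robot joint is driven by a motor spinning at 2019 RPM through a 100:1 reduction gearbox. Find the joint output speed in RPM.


omega_joint = omega_motor / N = 2019 / 100 = 20.1900

20.1900 RPM


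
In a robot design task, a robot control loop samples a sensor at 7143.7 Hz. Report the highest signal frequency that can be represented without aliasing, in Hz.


f_max = f_s/2 = 7143.7/2 = 3571.8500

3571.8500 Hz


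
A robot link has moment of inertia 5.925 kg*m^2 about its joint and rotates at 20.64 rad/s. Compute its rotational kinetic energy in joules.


KE = (1/2)*I*omega^2 = 0.5*5.925*20.64^2 = 1262.0534

1262.0534 J


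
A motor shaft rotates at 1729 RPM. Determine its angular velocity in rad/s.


omega = 1729 * 2*pi/60 = 181.0605

181.0605 rad/s


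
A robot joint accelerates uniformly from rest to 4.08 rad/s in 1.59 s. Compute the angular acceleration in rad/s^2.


alpha = delta_omega / t = 4.08 / 1.59 = 2.5660

2.5660 rad/s^2


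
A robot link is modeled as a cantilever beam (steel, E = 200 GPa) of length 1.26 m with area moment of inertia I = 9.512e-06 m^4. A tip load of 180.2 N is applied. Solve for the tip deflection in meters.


delta = F*L^3/(3*E*I) = 180.2*1.26^3/(3*2.000e+11*9.512e-06)
      = 360.4677552/5707200 = 6.3160e-05

6.3160e-05 m


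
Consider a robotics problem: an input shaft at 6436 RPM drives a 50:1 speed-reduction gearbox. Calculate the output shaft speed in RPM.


omega_out = omega_in / N = 6436 / 50 = 128.7200

128.7200 RPM


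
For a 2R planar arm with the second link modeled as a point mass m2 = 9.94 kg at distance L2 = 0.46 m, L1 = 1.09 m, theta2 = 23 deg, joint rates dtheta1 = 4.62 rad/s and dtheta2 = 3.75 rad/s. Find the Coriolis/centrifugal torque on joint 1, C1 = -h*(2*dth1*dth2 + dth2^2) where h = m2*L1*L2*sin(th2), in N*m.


h = m2*L1*L2*sin(th2) = 9.94*1.09*0.46*sin(23 deg) = 1.947371
C1 = -h*(2*4.62*3.75 + 3.75^2) = -1.947371*48.7125 = -94.8613

-94.8613 N*m


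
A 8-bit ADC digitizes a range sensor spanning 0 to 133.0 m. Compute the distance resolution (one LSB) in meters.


res = range / 2^n = 133.0/2^8 = 133.0/256 = 0.5195

0.5195 m


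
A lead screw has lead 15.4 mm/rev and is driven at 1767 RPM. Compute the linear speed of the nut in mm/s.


v = lead * (RPM/60) = 15.4*1767/60 = 453.5300

453.5300 mm/s


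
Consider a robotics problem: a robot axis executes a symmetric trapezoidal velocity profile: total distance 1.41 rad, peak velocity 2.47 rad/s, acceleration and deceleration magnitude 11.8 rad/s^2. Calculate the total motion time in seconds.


t_acc = v/a = 2.47/11.8 = 0.209322 s
d_acc = v^2/(2a) = 0.258513 rad (each ramp)
d_cruise = 1.41 - 2*0.258513 = 0.892974 rad
t_cruise = 0.892974/2.47 = 0.361528 s
t_total = 2*0.209322 + 0.361528 = 0.7802

0.7802 s


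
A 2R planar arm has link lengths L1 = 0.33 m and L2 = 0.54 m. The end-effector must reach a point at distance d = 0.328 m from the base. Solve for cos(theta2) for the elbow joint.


cos(th2) = (d^2 - L1^2 - L2^2)/(2*L1*L2) = (0.328^2 - 0.33^2 - 0.54^2)/(2*0.33*0.54) = -0.8219

-0.8219


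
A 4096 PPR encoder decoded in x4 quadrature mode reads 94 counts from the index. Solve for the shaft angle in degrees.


angle = counts * 360 / (PPR*4) = 94 * 360 / 16384 = 2.0654

2.0654 degrees


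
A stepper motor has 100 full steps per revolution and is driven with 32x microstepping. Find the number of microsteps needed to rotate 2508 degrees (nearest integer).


step_size = 360/(100*32) = 360/3200 = 0.112500 deg
n = 2508/(360/3200) = 2508*3200/360 = 22293.3333 -> 22293

22293 steps


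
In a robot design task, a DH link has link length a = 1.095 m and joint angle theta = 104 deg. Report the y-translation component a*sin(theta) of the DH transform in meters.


a*sin(theta) = 1.095*sin(104 deg) = 1.0625

1.0625 m


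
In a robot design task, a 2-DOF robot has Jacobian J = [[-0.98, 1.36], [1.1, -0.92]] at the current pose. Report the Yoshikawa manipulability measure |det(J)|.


det(J) = -0.98*-0.92 - (1.36)*(1.1) = -0.5944
|det(J)| = 0.5944

0.5944


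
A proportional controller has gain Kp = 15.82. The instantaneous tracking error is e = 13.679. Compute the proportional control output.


u_P = Kp * e = 15.82 * 13.679 = 216.4018

216.4018


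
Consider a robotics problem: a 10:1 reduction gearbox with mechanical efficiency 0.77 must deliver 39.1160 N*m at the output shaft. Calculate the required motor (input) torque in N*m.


tau_in = tau_out / (N * eta) = 39.1160 / (10 * 0.77) = 5.0800

5.0800 N*m


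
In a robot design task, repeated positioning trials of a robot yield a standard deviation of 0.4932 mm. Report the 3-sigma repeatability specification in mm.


repeatability = 3*sigma = 3*0.4932 = 1.4796

1.4796 mm


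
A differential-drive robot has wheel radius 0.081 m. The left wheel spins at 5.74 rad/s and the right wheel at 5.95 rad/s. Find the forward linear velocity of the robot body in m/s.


v = r*(wR + wL)/2 = 0.081*(5.95 + 5.74)/2 = 0.4734

0.4734 m/s


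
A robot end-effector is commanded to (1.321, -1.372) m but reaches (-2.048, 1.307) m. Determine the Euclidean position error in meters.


dx = -2.048 - (1.321) = -3.3690, dy = 1.307 - (-1.372) = 2.6790
err = sqrt(11.350161 + 7.177041) = 4.3043

4.3043 m


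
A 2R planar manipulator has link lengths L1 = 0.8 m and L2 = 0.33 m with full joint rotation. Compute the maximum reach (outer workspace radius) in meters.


r_max = L1 + L2 = 0.8 + 0.33 = 1.1300

1.1300 m


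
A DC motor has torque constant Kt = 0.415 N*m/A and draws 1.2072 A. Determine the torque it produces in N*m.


tau = Kt * I = 0.415*1.2072 = 0.5010

0.5010 N*m


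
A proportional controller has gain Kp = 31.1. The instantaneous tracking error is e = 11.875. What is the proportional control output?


u_P = Kp * e = 31.1 * 11.875 = 369.3125

369.3125


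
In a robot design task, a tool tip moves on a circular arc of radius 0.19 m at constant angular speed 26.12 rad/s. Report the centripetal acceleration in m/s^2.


a_c = omega^2 * r = 26.12^2 * 0.19 = 129.6283

129.6283 m/s^2


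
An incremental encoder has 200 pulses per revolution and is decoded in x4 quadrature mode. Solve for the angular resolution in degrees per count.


resolution = 360 / (PPR * 4) = 360 / 800 = 0.4500

0.4500 degrees


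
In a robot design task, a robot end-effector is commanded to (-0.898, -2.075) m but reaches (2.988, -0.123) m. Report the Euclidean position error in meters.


dx = 2.988 - (-0.898) = 3.8860, dy = -0.123 - (-2.075) = 1.9520
err = sqrt(15.100996 + 3.810304) = 4.3487

4.3487 m


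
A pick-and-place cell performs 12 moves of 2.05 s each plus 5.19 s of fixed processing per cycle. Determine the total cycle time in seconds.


T = 12*2.05 + 5.19 = 29.7900

29.7900 s


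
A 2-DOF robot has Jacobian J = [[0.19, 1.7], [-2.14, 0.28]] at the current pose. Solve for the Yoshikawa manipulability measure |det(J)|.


det(J) = 0.19*0.28 - (1.7)*(-2.14) = 3.6912
|det(J)| = 3.6912

3.6912


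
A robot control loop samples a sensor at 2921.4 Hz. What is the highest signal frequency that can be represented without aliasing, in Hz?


f_max = f_s/2 = 2921.4/2 = 1460.7000

1460.7000 Hz


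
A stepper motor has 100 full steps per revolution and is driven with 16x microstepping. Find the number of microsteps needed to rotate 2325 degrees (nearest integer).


step_size = 360/(100*16) = 360/1600 = 0.225000 deg
n = 2325/(360/1600) = 2325*1600/360 = 10333.3333 -> 10333

10333 steps


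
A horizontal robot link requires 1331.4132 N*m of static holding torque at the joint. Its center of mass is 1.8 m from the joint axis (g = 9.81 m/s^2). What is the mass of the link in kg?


m = tau / (g*L) = 1331.4132 / (9.81 * 1.8) = 75.4000

75.4000 kg


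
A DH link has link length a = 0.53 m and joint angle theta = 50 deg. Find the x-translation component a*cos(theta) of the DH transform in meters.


a*cos(theta) = 0.53*cos(50 deg) = 0.3407

0.3407 m


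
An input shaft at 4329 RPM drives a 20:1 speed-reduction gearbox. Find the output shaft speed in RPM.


omega_out = omega_in / N = 4329 / 20 = 216.4500

216.4500 RPM


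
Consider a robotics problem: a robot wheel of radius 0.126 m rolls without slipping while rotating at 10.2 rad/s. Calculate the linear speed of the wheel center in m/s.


v = omega * r = 10.2 * 0.126 = 1.2852

1.2852 m/s


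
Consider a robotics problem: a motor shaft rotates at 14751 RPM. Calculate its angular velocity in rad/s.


omega = 14751 * 2*pi/60 = 1544.7211

1544.7211 rad/s


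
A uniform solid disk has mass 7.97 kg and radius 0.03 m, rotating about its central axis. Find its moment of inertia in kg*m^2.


I = (1/2)*m*R^2 = 0.5*7.97*0.03^2 = 0.0036

0.0036 kg*m^2


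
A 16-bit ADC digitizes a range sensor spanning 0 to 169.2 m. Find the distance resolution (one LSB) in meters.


res = range / 2^n = 169.2/2^16 = 169.2/65536 = 0.0026

0.0026 m


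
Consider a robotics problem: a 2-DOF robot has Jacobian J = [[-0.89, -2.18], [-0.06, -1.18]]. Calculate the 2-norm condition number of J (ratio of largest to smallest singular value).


JJ^T eigenvalues: trace(JJ^T) = 6.9405, det(JJ^T) = det(J)^2 = 0.84529636
s_max^2 = (6.9405 + sqrt(44.78935481))/2 = 6.81649248
s_min^2 = (6.9405 - sqrt(44.78935481))/2 = 0.12400752
kappa = s_max/s_min = sqrt(6.81649248/0.12400752) = 7.4141

7.4141


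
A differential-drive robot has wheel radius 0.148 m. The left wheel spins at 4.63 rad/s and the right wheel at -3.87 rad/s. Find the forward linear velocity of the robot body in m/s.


v = r*(wR + wL)/2 = 0.148*(-3.87 + 4.63)/2 = 0.0562

0.0562 m/s


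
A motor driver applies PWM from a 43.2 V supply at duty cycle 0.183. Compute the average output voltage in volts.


V_avg = V_supply * D = 43.2*0.183 = 7.9056

7.9056 V


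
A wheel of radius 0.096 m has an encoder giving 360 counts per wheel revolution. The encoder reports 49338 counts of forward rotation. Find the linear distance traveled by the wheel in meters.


revs = 49338/360 = 137.050000
d = revs * 2*pi*r = 137.050000 * 2*pi*0.096 = 82.6666

82.6666 m


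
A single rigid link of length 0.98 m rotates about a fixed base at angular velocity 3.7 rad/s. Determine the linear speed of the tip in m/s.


v = L*omega = 0.98 * 3.7 = 3.6260

3.6260 m/s


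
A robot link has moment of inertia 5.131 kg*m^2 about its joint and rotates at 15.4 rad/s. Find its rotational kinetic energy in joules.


KE = (1/2)*I*omega^2 = 0.5*5.131*15.4^2 = 608.4340

608.4340 J


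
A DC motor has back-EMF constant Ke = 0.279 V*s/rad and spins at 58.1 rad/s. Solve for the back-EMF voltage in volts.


V_emf = Ke * omega = 0.279*58.1 = 16.2099

16.2099 V


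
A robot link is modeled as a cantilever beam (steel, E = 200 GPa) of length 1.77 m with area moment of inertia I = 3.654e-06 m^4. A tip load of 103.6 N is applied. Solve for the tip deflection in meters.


delta = F*L^3/(3*E*I) = 103.6*1.77^3/(3*2.000e+11*3.654e-06)
      = 574.4861388/2192400 = 2.6204e-04

2.6204e-04 m


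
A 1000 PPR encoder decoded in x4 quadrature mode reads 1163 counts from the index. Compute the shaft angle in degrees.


angle = counts * 360 / (PPR*4) = 1163 * 360 / 4000 = 104.6700

104.6700 degrees


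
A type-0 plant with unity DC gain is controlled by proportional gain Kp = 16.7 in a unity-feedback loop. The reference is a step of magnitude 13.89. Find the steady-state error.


e_ss = R/(1 + Kp) = 13.89/(1 + 16.7) = 13.89/17.7000 = 0.7847

0.7847


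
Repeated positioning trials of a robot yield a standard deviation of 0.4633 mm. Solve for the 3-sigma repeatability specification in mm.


repeatability = 3*sigma = 3*0.4633 = 1.3899

1.3899 mm


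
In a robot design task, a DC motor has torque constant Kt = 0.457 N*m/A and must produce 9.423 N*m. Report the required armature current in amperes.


I = tau / Kt = 9.423/0.457 = 20.6193

20.6193 A


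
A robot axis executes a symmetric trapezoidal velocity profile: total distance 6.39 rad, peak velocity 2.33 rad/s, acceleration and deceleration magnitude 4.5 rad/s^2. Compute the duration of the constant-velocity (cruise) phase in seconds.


t_acc = v/a = 0.517778 s, d_acc = v^2/(2a) = 0.603211 rad each
d_cruise = 6.39 - 2*0.603211 = 5.183578 rad
t_cruise = d_cruise/v = 5.183578/2.33 = 2.2247

2.2247 s


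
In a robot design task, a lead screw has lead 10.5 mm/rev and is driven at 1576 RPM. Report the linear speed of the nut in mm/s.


v = lead * (RPM/60) = 10.5*1576/60 = 275.8000

275.8000 mm/s


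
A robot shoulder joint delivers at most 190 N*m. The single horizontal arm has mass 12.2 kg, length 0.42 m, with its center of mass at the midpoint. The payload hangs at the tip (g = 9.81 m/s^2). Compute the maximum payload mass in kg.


tau_arm = m_arm*g*(L/2) = 12.2*9.81*0.42/2 = 25.1332 N*m
tau_payload = tau_max - tau_arm = 190 - 25.1332 = 164.8668
m_payload = tau_payload / (g*L) = 164.8668 / (9.81*0.42) = 40.0143

40.0143 kg


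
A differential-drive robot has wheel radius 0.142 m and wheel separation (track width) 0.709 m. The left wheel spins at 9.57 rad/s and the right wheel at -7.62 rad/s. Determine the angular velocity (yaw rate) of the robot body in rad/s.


omega = r*(wR - wL)/L = 0.142*(-7.62 - (9.57))/0.709 = -3.4428

-3.4428 rad/s


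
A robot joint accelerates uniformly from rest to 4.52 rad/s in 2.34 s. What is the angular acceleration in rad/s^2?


alpha = delta_omega / t = 4.52 / 2.34 = 1.9316

1.9316 rad/s^2


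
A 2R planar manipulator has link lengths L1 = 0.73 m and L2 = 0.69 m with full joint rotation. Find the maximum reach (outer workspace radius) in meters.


r_max = L1 + L2 = 0.73 + 0.69 = 1.4200

1.4200 m


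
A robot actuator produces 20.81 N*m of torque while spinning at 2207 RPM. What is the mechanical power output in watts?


omega = 2207 * 2*pi/60 = 231.116500 rad/s
P = tau * omega = 20.81 * 231.116500 = 4809.5344

4809.5344 W


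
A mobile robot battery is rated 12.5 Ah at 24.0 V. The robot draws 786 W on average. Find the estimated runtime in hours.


E = 12.5*24.0 = 300.0000 Wh
t = E/P = 300.0000/786 = 0.3817

0.3817 hours


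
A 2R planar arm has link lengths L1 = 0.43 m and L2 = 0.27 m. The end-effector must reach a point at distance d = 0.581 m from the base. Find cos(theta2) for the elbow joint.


cos(th2) = (d^2 - L1^2 - L2^2)/(2*L1*L2) = (0.581^2 - 0.43^2 - 0.27^2)/(2*0.43*0.27) = 0.3435

0.3435


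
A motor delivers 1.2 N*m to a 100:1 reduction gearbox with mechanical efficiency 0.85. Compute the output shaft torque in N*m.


tau_out = tau_in * N * eta = 1.2 * 100 * 0.85 = 102.0000

102.0000 N*m


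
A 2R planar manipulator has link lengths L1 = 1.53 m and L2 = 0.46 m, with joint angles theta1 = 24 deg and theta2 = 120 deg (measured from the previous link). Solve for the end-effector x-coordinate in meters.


x = L1*cos(th1) + L2*cos(th1+th2) = 1.53*cos(24 deg) + 0.46*cos(144 deg) = 1.0256

1.0256 m


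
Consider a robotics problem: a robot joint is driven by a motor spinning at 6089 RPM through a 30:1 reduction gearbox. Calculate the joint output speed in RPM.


omega_joint = omega_motor / N = 6089 / 30 = 202.9667

202.9667 RPM


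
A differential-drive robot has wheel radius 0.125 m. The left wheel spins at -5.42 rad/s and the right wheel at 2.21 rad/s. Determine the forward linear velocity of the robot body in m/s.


v = r*(wR + wL)/2 = 0.125*(2.21 + -5.42)/2 = -0.2006

-0.2006 m/s


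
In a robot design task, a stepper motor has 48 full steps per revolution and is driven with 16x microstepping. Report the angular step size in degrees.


step = 360/(48*16) = 360/768 = 0.4688

0.4688 degrees


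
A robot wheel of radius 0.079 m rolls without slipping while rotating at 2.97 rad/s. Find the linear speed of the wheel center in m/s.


v = omega * r = 2.97 * 0.079 = 0.2346

0.2346 m/s


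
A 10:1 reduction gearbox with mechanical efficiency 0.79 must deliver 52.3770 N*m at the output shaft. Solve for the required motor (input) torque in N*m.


tau_in = tau_out / (N * eta) = 52.3770 / (10 * 0.79) = 6.6300

6.6300 N*m


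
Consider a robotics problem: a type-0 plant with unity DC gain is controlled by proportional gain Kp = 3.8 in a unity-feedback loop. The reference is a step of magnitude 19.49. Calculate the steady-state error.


e_ss = R/(1 + Kp) = 19.49/(1 + 3.8) = 19.49/4.8000 = 4.0604

4.0604


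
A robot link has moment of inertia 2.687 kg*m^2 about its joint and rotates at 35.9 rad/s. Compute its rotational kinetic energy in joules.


KE = (1/2)*I*omega^2 = 0.5*2.687*35.9^2 = 1731.5162

1731.5162 J


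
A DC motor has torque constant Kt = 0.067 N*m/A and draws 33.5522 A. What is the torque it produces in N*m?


tau = Kt * I = 0.067*33.5522 = 2.2480

2.2480 N*m


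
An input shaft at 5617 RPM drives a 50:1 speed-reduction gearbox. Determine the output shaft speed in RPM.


omega_out = omega_in / N = 5617 / 50 = 112.3400

112.3400 RPM


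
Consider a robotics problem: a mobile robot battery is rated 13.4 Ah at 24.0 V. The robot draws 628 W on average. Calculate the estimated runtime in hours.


E = 13.4*24.0 = 321.6000 Wh
t = E/P = 321.6000/628 = 0.5121

0.5121 hours


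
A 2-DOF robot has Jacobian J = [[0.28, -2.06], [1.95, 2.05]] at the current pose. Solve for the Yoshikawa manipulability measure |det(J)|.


det(J) = 0.28*2.05 - (-2.06)*(1.95) = 4.5910
|det(J)| = 4.5910

4.5910


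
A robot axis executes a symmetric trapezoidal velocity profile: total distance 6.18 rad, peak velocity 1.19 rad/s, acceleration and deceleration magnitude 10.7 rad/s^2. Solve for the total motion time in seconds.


t_acc = v/a = 1.19/10.7 = 0.111215 s
d_acc = v^2/(2a) = 0.066173 rad (each ramp)
d_cruise = 6.18 - 2*0.066173 = 6.047654 rad
t_cruise = 6.047654/1.19 = 5.082062 s
t_total = 2*0.111215 + 5.082062 = 5.3045

5.3045 s


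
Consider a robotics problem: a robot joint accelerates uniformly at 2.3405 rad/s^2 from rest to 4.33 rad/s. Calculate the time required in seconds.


t = delta_omega / alpha = 4.33 / 2.3405 = 1.8500

1.8500 s


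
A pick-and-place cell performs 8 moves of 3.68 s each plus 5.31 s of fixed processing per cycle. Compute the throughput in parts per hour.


T_cycle = 8*3.68 + 5.31 = 34.7500 s
rate = 3600/T = 103.5971

103.5971 parts/hour


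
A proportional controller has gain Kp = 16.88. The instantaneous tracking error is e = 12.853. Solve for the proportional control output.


u_P = Kp * e = 16.88 * 12.853 = 216.9586

216.9586


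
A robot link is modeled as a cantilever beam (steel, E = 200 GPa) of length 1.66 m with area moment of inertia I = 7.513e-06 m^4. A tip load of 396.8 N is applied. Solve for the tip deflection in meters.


delta = F*L^3/(3*E*I) = 396.8*1.66^3/(3*2.000e+11*7.513e-06)
      = 1815.0806528/4507800 = 4.0265e-04

4.0265e-04 m


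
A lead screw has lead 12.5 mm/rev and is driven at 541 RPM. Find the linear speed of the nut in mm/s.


v = lead * (RPM/60) = 12.5*541/60 = 112.7083

112.7083 mm/s


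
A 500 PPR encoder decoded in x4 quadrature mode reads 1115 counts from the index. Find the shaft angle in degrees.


angle = counts * 360 / (PPR*4) = 1115 * 360 / 2000 = 200.7000

200.7000 degrees


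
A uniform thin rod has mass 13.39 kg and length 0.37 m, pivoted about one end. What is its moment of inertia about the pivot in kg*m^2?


I = (1/3)*m*L^2 = (1/3)*13.39*0.37^2 = 0.6110

0.6110 kg*m^2


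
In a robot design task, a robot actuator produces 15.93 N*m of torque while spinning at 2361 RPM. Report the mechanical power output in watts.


omega = 2361 * 2*pi/60 = 247.243342 rad/s
P = tau * omega = 15.93 * 247.243342 = 3938.5864

3938.5864 W


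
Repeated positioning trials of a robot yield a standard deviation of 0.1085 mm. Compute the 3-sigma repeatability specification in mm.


repeatability = 3*sigma = 3*0.1085 = 0.3255

0.3255 mm


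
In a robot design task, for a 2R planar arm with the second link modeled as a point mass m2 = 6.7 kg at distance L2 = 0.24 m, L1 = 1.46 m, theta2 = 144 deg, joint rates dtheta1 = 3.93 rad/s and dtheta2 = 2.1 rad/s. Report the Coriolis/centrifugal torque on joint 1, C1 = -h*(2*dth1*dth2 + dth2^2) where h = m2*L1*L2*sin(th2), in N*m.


h = m2*L1*L2*sin(th2) = 6.7*1.46*0.24*sin(144 deg) = 1.379932
C1 = -h*(2*3.93*2.1 + 2.1^2) = -1.379932*20.9160 = -28.8627

-28.8627 N*m


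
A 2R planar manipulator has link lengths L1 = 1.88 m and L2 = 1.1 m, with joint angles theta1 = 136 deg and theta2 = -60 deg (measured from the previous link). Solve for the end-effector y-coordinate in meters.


y = L1*sin(th1) + L2*sin(th1+th2) = 1.88*sin(136 deg) + 1.1*sin(76 deg) = 2.3733

2.3733 m


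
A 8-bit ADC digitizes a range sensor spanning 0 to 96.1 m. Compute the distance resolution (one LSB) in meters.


res = range / 2^n = 96.1/2^8 = 96.1/256 = 0.3754

0.3754 m


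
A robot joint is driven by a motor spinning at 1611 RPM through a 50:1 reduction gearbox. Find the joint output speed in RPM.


omega_joint = omega_motor / N = 1611 / 50 = 32.2200

32.2200 RPM


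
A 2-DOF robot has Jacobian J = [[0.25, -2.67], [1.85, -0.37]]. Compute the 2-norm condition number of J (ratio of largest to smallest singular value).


JJ^T eigenvalues: trace(JJ^T) = 10.7508, det(JJ^T) = det(J)^2 = 23.49340900
s_max^2 = (10.7508 + sqrt(21.60606464))/2 = 7.69951621
s_min^2 = (10.7508 - sqrt(21.60606464))/2 = 3.05128379
kappa = s_max/s_min = sqrt(7.69951621/3.05128379) = 1.5885

1.5885


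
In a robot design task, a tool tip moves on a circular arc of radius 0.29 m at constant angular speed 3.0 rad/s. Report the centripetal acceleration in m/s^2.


a_c = omega^2 * r = 3.0^2 * 0.29 = 2.6100

2.6100 m/s^2


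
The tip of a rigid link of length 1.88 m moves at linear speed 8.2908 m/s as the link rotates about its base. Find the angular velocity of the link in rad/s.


omega = v / L = 8.2908 / 1.88 = 4.4100

4.4100 rad/s


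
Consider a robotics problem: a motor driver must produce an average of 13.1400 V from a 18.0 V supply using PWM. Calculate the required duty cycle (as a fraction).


D = V_avg/V_supply = 13.1400/18.0 = 0.7300

0.7300


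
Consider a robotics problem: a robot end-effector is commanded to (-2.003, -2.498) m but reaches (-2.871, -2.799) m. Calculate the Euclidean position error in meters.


dx = -2.871 - (-2.003) = -0.8680, dy = -2.799 - (-2.498) = -0.3010
err = sqrt(0.753424 + 0.090601) = 0.9187

0.9187 m


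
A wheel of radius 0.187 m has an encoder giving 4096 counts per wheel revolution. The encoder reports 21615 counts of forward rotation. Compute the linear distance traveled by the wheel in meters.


revs = 21615/4096 = 5.277100
d = revs * 2*pi*r = 5.277100 * 2*pi*0.187 = 6.2004

6.2004 m


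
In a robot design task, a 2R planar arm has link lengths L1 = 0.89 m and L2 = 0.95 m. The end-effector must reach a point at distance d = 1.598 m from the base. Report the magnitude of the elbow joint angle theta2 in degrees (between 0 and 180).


cos(th2) = (d^2 - L1^2 - L2^2)/(2*L1*L2) = (1.598^2 - 0.89^2 - 0.95^2)/(2*0.89*0.95) = 0.50798581
th2 = acos(0.50798581) = 59.4702 deg

59.4702 degrees


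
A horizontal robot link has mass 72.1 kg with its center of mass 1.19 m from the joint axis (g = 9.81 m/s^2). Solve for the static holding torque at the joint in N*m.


tau = m*g*L = 72.1 * 9.81 * 1.19 = 841.6882

841.6882 N*m
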